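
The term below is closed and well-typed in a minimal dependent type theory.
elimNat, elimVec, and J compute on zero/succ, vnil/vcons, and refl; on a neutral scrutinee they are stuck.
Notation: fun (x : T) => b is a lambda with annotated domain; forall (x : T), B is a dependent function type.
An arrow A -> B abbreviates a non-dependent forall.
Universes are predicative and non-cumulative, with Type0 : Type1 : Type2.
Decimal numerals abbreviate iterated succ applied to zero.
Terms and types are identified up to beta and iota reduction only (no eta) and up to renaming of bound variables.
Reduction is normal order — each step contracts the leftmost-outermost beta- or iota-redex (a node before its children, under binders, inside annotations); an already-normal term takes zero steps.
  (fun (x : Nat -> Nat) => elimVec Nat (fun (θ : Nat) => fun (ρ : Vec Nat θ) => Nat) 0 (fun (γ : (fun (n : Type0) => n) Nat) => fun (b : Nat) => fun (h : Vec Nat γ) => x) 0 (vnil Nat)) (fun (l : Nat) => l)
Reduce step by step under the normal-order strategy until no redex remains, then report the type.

normal-order reduction sequence:
  (fun (x : Nat -> Nat) => elimVec Nat (fun (θ : Nat) => fun (ρ : Vec Nat θ) => Nat) 0 (fun (γ : (fun (n : Type0) => n) Nat) => fun (b : Nat) => fun (h : Vec Nat γ) => x) 0 (vnil Nat)) (fun (l : Nat) => l)
  ~> elimVec Nat (fun (x : Nat) => fun (θ : Vec Nat x) => Nat) 0 (fun (ρ : (fun (γ : Type0) => γ) Nat) => fun (n : Nat) => fun (b : Vec Nat ρ) => fun (h : Nat) => h) 0 (vnil Nat)
  ~> 0
type:
  Nat


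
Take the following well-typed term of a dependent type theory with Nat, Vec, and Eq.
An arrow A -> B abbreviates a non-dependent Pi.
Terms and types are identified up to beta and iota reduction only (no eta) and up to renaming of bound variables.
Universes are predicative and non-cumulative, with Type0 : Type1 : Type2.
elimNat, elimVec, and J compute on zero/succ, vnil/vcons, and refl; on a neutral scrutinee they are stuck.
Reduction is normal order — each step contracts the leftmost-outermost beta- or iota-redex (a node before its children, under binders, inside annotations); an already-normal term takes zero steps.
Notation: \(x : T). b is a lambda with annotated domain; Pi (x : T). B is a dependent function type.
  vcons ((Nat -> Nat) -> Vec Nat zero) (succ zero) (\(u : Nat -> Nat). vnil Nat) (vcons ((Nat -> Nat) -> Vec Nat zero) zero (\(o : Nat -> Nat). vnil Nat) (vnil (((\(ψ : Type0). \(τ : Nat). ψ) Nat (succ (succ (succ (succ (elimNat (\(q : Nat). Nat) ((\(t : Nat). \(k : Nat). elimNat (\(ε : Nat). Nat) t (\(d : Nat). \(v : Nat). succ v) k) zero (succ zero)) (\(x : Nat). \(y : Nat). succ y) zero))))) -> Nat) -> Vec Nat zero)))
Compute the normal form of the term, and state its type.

resulting normal form:
  vcons ((Nat -> Nat) -> Vec Nat zero) (succ zero) (\(u : Nat -> Nat). vnil Nat) (vcons ((Nat -> Nat) -> Vec Nat zero) zero (\(o : Nat -> Nat). vnil Nat) (vnil ((Nat -> Nat) -> Vec Nat zero)))
the term's type:
  Vec ((Nat -> Nat) -> Vec Nat zero) (succ (succ zero))


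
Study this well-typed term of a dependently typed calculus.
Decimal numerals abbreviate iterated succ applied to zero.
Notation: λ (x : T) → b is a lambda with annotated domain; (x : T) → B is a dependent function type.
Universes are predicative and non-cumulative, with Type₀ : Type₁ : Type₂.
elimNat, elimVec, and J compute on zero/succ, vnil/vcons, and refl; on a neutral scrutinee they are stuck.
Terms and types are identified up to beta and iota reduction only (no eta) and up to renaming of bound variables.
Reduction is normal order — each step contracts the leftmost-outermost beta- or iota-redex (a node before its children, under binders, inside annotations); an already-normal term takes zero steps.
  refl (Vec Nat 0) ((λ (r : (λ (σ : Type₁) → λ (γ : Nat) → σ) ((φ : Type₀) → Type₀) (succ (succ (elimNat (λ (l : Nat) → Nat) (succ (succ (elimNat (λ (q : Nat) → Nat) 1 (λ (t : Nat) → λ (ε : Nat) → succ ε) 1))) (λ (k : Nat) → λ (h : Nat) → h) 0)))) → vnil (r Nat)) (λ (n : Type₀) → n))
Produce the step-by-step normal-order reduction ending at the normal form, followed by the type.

normal-order reduction:
  refl (Vec Nat 0) ((λ (r : (λ (σ : Type₁) → λ (γ : Nat) → σ) ((φ : Type₀) → Type₀) (succ (succ (elimNat (λ (l : Nat) → Nat) (succ (succ (elimNat (λ (q : Nat) → Nat) 1 (λ (t : Nat) → λ (ε : Nat) → succ ε) 1))) (λ (k : Nat) → λ (h : Nat) → h) 0)))) → vnil (r Nat)) (λ (n : Type₀) → n))
  ~> refl (Vec Nat 0) (vnil ((λ (r : Type₀) → r) Nat))
  ~> refl (Vec Nat 0) (vnil Nat)
type:
  Eq (Vec Nat 0) (vnil Nat) (vnil Nat)


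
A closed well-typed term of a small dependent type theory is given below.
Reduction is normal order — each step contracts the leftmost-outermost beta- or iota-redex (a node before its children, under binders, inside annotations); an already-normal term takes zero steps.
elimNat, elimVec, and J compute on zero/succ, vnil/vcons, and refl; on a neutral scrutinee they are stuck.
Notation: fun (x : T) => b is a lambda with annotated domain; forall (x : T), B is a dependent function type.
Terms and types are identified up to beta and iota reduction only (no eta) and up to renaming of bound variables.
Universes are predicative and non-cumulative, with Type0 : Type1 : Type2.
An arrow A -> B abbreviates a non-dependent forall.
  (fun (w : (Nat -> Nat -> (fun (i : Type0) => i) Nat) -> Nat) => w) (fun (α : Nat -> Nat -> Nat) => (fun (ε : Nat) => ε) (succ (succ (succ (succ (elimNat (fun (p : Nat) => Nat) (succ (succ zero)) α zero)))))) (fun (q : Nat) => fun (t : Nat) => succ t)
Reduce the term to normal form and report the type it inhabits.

reduced normal form:
  succ (succ (succ (succ (succ (succ zero)))))
inferred type:
  Nat


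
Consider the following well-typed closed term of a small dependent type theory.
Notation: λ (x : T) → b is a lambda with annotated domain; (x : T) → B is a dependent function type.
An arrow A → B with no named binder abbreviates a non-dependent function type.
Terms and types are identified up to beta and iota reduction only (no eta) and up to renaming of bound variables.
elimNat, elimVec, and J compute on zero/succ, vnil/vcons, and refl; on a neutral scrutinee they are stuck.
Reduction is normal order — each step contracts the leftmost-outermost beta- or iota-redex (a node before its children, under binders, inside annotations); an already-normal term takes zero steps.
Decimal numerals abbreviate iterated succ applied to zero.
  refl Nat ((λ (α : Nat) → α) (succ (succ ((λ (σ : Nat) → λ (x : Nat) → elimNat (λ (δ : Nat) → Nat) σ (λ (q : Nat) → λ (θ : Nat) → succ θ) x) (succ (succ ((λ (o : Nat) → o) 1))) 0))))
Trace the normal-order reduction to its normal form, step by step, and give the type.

reduction (normal order):
  refl Nat ((λ (α : Nat) → α) (succ (succ ((λ (σ : Nat) → λ (x : Nat) → elimNat (λ (δ : Nat) → Nat) σ (λ (q : Nat) → λ (θ : Nat) → succ θ) x) (succ (succ ((λ (o : Nat) → o) 1))) 0))))
  ~> refl Nat (succ (succ ((λ (α : Nat) → λ (σ : Nat) → elimNat (λ (x : Nat) → Nat) α (λ (δ : Nat) → λ (q : Nat) → succ q) σ) (succ (succ ((λ (θ : Nat) → θ) 1))) 0)))
  ~> refl Nat (succ (succ ((λ (α : Nat) → elimNat (λ (σ : Nat) → Nat) (succ (succ ((λ (x : Nat) → x) 1))) (λ (δ : Nat) → λ (q : Nat) → succ q) α) 0)))
  ~> refl Nat (succ (succ (elimNat (λ (α : Nat) → Nat) (succ (succ ((λ (σ : Nat) → σ) 1))) (λ (x : Nat) → λ (δ : Nat) → succ δ) 0)))
  ~> refl Nat (succ (succ (succ (succ ((λ (α : Nat) → α) 1)))))
  ~> refl Nat 5
the term's type:
  Eq Nat 5 5


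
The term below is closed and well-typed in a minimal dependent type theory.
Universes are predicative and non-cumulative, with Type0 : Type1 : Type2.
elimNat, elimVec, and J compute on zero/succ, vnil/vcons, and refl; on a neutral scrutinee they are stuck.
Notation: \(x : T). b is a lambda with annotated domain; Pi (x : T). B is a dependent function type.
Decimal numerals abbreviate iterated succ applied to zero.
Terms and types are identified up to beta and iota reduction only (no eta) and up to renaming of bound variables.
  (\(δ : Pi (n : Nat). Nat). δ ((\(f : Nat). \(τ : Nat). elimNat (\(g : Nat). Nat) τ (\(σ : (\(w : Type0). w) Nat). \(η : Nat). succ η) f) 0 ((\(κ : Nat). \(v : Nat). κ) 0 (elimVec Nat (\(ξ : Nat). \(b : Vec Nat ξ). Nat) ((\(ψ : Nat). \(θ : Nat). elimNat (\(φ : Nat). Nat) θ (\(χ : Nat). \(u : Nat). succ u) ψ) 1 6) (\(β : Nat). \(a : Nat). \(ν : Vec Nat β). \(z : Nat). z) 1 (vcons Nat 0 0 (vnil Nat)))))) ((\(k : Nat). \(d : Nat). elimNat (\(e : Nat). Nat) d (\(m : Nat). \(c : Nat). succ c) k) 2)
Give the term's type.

inferred type:
  Nat


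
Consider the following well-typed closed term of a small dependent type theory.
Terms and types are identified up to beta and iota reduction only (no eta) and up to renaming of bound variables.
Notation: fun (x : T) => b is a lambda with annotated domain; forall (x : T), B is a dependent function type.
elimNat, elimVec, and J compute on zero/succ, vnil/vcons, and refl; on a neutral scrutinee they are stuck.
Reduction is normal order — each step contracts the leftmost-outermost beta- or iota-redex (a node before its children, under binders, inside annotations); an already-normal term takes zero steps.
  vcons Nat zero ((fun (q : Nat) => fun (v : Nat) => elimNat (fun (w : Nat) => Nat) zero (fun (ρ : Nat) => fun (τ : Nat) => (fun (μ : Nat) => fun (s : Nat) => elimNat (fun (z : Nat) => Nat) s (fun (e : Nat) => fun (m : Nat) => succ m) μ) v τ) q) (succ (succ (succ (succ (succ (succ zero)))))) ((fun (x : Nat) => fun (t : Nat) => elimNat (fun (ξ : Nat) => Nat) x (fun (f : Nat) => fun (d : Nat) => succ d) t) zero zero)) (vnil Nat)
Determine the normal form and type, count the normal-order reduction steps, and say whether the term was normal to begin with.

reduced normal form:
  vcons Nat zero zero (vnil Nat)
inferred type:
  Vec Nat (succ zero)
reduction steps (normal order): 57
already normal: no
first contracted redex: a beta-redex


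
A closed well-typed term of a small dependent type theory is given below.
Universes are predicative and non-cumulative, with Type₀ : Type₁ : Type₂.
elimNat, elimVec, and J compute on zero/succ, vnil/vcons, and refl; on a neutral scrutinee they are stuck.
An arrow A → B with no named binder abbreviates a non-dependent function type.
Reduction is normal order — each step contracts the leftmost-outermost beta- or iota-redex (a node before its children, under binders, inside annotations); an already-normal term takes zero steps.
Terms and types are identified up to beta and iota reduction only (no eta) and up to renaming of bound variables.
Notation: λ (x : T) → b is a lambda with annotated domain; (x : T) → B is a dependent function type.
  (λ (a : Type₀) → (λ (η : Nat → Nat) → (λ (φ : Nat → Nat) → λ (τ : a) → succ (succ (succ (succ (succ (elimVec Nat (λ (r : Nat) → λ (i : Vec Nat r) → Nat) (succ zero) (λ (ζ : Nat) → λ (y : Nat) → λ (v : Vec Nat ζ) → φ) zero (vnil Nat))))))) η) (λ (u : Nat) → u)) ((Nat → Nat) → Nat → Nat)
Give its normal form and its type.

resulting normal form:
  λ (a : (Nat → Nat) → Nat → Nat) → succ (succ (succ (succ (succ (succ zero)))))
inferred type:
  ((Nat → Nat) → Nat → Nat) → Nat


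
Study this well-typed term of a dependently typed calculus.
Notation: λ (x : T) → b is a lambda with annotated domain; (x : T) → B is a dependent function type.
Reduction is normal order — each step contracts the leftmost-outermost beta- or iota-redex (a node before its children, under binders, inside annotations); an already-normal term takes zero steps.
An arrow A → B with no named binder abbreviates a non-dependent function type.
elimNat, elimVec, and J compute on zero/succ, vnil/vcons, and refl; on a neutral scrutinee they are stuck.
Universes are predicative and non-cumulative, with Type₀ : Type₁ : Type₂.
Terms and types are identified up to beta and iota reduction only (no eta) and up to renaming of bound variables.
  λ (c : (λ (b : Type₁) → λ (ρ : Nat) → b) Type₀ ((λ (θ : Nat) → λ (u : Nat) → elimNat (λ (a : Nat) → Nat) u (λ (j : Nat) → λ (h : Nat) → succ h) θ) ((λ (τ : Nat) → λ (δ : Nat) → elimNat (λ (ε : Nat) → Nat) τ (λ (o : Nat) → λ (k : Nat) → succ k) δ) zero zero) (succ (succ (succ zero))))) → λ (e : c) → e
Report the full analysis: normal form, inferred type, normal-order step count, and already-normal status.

resulting normal form:
  λ (c : Type₀) → λ (b : c) → b
inferred type:
  (c : Type₀) → c → c
reduction steps (normal order): 2
already normal: no
first contracted redex: a beta-redex


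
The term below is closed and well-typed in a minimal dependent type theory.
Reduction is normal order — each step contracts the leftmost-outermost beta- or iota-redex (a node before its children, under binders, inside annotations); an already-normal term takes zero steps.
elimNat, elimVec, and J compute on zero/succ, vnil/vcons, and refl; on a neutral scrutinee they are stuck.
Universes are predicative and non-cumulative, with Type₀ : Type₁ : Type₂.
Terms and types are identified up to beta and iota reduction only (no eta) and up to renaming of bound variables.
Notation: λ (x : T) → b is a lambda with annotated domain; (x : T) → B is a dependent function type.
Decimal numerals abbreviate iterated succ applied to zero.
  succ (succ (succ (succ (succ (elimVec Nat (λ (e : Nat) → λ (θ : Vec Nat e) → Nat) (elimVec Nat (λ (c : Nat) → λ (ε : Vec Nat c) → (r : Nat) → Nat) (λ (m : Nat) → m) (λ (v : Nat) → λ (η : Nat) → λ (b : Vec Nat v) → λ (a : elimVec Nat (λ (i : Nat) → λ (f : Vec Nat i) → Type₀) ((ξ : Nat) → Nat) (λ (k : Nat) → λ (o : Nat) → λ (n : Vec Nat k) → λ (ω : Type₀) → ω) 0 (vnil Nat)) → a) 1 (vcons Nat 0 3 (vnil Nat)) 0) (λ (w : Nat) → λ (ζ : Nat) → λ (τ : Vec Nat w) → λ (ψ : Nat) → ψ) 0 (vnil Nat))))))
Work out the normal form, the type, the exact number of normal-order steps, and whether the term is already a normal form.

reduced normal form:
  5
inferred type:
  Nat
normal-order step count: 8
term was already normal: no
first redex: an elimVec iota-redex


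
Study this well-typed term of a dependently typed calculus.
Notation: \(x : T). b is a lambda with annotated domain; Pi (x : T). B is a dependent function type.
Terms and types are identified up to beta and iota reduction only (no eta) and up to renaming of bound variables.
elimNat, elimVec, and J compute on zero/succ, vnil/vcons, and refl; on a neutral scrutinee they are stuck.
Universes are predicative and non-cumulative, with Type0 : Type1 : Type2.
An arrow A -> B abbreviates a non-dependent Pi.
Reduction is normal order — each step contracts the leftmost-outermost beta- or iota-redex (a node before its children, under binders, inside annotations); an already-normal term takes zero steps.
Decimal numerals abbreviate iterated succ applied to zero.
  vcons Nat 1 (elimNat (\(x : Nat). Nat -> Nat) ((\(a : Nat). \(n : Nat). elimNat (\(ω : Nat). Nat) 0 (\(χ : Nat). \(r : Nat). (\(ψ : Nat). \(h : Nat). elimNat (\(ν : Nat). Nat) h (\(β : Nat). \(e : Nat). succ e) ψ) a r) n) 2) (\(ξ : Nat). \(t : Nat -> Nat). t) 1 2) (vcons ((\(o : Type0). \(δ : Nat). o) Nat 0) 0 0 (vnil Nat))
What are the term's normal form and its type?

normal form:
  vcons Nat 1 4 (vcons Nat 0 0 (vnil Nat))
the term's type:
  Vec Nat 2


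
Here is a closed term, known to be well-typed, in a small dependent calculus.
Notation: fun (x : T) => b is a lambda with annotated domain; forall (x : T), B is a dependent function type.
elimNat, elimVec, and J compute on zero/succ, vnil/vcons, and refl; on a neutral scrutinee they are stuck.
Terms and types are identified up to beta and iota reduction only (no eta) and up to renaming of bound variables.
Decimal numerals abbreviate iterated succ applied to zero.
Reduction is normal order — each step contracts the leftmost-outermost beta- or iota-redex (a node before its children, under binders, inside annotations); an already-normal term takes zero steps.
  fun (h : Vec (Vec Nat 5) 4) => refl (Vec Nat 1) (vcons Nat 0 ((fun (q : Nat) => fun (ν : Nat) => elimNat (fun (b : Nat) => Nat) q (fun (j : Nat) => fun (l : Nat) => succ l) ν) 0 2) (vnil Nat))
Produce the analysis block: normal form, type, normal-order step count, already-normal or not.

normal form:
  fun (h : Vec (Vec Nat 5) 4) => refl (Vec Nat 1) (vcons Nat 0 2 (vnil Nat))
type:
  forall (h : Vec (Vec Nat 5) 4), Eq (Vec Nat 1) (vcons Nat 0 2 (vnil Nat)) (vcons Nat 0 2 (vnil Nat))
normal-order step count: 9
term was already normal: no
first contracted redex: a beta-redex


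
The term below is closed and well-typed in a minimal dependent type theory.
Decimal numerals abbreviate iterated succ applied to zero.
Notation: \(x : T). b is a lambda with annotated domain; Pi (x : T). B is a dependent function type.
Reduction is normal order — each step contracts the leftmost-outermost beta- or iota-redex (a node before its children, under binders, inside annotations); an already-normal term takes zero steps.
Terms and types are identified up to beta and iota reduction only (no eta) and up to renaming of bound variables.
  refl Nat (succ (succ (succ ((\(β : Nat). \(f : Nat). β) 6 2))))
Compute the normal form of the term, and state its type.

resulting normal form:
  refl Nat 9
inferred type:
  Eq Nat 9 9
observation: normalization takes exactly 2 steps under the normal-order strategy.


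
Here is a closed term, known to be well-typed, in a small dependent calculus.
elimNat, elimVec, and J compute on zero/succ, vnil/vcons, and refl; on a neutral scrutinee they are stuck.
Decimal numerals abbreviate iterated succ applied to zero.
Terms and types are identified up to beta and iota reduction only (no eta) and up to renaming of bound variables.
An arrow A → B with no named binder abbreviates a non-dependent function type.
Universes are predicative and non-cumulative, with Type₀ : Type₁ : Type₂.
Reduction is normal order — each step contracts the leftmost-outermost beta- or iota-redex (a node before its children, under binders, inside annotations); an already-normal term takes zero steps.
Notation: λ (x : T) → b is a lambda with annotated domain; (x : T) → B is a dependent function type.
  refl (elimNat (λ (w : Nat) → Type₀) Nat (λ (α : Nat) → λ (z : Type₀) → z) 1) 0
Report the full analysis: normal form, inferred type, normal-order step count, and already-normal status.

resulting normal form:
  refl Nat 0
the term's type:
  Eq Nat 0 0
reduction steps (normal order): 4
started in normal form: no
first contracted redex: an elimNat iota-redex


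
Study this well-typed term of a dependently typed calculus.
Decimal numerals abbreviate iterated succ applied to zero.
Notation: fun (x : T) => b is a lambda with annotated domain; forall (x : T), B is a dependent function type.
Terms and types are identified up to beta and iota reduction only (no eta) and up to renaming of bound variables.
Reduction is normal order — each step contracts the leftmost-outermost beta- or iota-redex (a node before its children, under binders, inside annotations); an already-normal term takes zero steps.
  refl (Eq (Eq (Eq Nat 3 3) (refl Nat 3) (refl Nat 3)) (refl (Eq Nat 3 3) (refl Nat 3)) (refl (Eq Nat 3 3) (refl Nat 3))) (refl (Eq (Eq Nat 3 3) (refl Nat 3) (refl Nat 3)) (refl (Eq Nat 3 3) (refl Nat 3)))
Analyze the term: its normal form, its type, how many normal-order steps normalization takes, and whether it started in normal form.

resulting normal form:
  refl (Eq (Eq (Eq Nat 3 3) (refl Nat 3) (refl Nat 3)) (refl (Eq Nat 3 3) (refl Nat 3)) (refl (Eq Nat 3 3) (refl Nat 3))) (refl (Eq (Eq Nat 3 3) (refl Nat 3) (refl Nat 3)) (refl (Eq Nat 3 3) (refl Nat 3)))
the term's type:
  Eq (Eq (Eq (Eq Nat 3 3) (refl Nat 3) (refl Nat 3)) (refl (Eq Nat 3 3) (refl Nat 3)) (refl (Eq Nat 3 3) (refl Nat 3))) (refl (Eq (Eq Nat 3 3) (refl Nat 3) (refl Nat 3)) (refl (Eq Nat 3 3) (refl Nat 3))) (refl (Eq (Eq Nat 3 3) (refl Nat 3) (refl Nat 3)) (refl (Eq Nat 3 3) (refl Nat 3)))
reduction steps (normal order): 0
started in normal form: yes


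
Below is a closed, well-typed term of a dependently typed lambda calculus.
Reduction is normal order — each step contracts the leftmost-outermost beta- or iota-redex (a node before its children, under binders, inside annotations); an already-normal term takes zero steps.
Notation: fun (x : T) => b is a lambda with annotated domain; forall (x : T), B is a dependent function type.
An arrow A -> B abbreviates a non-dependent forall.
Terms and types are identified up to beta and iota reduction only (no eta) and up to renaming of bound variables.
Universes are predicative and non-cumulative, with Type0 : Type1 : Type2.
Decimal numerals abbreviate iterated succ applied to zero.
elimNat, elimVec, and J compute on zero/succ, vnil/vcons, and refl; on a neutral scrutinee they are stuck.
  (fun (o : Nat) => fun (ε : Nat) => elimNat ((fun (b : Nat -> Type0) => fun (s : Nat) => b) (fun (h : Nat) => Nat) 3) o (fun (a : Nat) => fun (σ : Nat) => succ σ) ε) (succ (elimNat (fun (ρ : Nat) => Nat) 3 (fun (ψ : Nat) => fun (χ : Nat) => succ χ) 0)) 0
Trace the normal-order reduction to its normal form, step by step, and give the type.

reduction (normal order):
  (fun (o : Nat) => fun (ε : Nat) => elimNat ((fun (b : Nat -> Type0) => fun (s : Nat) => b) (fun (h : Nat) => Nat) 3) o (fun (a : Nat) => fun (σ : Nat) => succ σ) ε) (succ (elimNat (fun (ρ : Nat) => Nat) 3 (fun (ψ : Nat) => fun (χ : Nat) => succ χ) 0)) 0
  ~> (fun (o : Nat) => elimNat ((fun (ε : Nat -> Type0) => fun (b : Nat) => ε) (fun (s : Nat) => Nat) 3) (succ (elimNat (fun (h : Nat) => Nat) 3 (fun (a : Nat) => fun (σ : Nat) => succ σ) 0)) (fun (ρ : Nat) => fun (ψ : Nat) => succ ψ) o) 0
  ~> elimNat ((fun (o : Nat -> Type0) => fun (ε : Nat) => o) (fun (b : Nat) => Nat) 3) (succ (elimNat (fun (s : Nat) => Nat) 3 (fun (h : Nat) => fun (a : Nat) => succ a) 0)) (fun (σ : Nat) => fun (ρ : Nat) => succ ρ) 0
  ~> succ (elimNat (fun (o : Nat) => Nat) 3 (fun (ε : Nat) => fun (b : Nat) => succ b) 0)
  ~> 4
type:
  Nat


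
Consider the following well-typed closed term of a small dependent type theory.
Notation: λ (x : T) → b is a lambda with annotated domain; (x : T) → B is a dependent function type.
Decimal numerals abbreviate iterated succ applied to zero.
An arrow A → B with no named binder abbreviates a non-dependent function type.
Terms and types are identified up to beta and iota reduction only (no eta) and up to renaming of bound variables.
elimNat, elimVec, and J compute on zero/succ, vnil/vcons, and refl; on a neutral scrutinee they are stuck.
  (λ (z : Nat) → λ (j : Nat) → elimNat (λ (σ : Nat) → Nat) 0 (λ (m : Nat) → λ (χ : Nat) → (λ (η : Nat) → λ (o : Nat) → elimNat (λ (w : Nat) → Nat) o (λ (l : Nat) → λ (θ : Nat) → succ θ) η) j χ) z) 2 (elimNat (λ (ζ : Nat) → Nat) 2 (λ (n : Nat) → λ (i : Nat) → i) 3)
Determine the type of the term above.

the term's type:
  Nat


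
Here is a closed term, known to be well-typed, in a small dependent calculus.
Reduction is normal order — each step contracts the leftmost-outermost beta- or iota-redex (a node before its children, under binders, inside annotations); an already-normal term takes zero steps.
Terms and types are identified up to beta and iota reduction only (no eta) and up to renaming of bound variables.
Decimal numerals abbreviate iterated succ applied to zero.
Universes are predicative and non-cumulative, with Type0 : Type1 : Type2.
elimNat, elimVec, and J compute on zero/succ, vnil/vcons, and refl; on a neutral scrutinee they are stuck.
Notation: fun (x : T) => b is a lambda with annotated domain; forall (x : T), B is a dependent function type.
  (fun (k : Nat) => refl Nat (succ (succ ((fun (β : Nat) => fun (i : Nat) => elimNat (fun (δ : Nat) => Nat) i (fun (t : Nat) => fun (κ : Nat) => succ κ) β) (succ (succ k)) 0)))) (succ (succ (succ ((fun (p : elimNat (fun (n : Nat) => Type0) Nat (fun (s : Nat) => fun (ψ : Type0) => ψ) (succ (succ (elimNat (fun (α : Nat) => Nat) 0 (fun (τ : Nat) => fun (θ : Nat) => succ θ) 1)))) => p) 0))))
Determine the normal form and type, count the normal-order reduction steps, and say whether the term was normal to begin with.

resulting normal form:
  refl Nat 7
type:
  Eq Nat 7 7
reduction steps (normal order): 20
started in normal form: no
first contracted redex: a beta-redex


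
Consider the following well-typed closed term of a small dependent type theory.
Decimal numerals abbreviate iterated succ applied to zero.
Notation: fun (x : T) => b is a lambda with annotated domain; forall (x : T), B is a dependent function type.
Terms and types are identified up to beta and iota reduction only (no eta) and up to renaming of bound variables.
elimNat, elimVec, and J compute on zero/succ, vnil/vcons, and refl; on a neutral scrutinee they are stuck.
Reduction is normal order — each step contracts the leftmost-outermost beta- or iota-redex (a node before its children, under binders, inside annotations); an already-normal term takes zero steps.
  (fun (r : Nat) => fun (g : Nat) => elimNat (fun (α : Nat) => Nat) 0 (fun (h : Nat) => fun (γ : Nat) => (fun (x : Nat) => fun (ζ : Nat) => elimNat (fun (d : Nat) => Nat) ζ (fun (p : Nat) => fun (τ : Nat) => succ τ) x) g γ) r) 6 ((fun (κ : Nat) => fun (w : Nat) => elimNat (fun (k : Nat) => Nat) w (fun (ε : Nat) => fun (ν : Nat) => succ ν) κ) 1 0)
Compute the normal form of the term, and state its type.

normal form:
  6
the term's type:
  Nat
observation: 93 normal-order steps normalize the term, beginning with a beta-redex.


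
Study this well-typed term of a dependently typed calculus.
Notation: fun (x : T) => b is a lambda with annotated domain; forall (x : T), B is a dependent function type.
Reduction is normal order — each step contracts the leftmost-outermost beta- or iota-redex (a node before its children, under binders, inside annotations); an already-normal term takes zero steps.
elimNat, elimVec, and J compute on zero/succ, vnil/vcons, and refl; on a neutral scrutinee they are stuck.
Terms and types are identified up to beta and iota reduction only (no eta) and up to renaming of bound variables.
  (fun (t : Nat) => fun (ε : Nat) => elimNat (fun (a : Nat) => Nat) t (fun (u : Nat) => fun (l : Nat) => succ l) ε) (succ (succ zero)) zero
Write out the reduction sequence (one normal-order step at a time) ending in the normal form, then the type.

reduction (normal order):
  (fun (t : Nat) => fun (ε : Nat) => elimNat (fun (a : Nat) => Nat) t (fun (u : Nat) => fun (l : Nat) => succ l) ε) (succ (succ zero)) zero
  ~> (fun (t : Nat) => elimNat (fun (ε : Nat) => Nat) (succ (succ zero)) (fun (a : Nat) => fun (u : Nat) => succ u) t) zero
  ~> elimNat (fun (t : Nat) => Nat) (succ (succ zero)) (fun (ε : Nat) => fun (a : Nat) => succ a) zero
  ~> succ (succ zero)
the term's type:
  Nat


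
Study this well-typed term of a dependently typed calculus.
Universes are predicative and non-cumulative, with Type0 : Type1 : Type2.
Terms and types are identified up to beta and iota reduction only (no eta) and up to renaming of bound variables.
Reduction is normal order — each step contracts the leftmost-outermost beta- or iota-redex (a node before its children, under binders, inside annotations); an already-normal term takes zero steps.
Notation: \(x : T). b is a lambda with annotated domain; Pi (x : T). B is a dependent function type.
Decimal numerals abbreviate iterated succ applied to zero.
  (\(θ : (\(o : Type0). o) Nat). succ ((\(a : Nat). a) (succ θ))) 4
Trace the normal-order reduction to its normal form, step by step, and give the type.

reduction (normal order):
  (\(θ : (\(o : Type0). o) Nat). succ ((\(a : Nat). a) (succ θ))) 4
  ~> succ ((\(θ : Nat). θ) 5)
  ~> 6
the term's type:
  Nat


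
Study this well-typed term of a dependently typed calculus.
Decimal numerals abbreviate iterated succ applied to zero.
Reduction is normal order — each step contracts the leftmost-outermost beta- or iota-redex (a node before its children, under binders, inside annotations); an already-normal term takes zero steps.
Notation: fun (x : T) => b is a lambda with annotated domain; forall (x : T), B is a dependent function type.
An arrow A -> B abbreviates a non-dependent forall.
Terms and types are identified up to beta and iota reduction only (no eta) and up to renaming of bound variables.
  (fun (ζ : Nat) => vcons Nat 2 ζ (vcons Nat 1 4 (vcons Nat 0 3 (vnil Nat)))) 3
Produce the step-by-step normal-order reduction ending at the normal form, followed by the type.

reduction (normal order):
  (fun (ζ : Nat) => vcons Nat 2 ζ (vcons Nat 1 4 (vcons Nat 0 3 (vnil Nat)))) 3
  ~> vcons Nat 2 3 (vcons Nat 1 4 (vcons Nat 0 3 (vnil Nat)))
type:
  Vec Nat 3


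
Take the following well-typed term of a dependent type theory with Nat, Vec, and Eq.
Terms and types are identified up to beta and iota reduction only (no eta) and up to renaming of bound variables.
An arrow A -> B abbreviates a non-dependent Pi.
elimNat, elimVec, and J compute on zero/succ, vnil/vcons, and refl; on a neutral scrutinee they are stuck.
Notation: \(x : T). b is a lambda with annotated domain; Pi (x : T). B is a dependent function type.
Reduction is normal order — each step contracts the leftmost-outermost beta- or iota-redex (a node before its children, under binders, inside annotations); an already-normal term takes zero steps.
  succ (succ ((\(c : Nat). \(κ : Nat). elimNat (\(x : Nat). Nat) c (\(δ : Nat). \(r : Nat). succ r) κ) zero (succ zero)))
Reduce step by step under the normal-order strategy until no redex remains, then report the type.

normal-order reduction sequence:
  succ (succ ((\(c : Nat). \(κ : Nat). elimNat (\(x : Nat). Nat) c (\(δ : Nat). \(r : Nat). succ r) κ) zero (succ zero)))
  ~> succ (succ ((\(c : Nat). elimNat (\(κ : Nat). Nat) zero (\(x : Nat). \(δ : Nat). succ δ) c) (succ zero)))
  ~> succ (succ (elimNat (\(c : Nat). Nat) zero (\(κ : Nat). \(x : Nat). succ x) (succ zero)))
  ~> succ (succ ((\(c : Nat). \(κ : Nat). succ κ) zero (elimNat (\(x : Nat). Nat) zero (\(δ : Nat). \(r : Nat). succ r) zero)))
  ~> succ (succ ((\(c : Nat). succ c) (elimNat (\(κ : Nat). Nat) zero (\(x : Nat). \(δ : Nat). succ δ) zero)))
  ~> succ (succ (succ (elimNat (\(c : Nat). Nat) zero (\(κ : Nat). \(x : Nat). succ x) zero)))
  ~> succ (succ (succ zero))
inferred type:
  Nat


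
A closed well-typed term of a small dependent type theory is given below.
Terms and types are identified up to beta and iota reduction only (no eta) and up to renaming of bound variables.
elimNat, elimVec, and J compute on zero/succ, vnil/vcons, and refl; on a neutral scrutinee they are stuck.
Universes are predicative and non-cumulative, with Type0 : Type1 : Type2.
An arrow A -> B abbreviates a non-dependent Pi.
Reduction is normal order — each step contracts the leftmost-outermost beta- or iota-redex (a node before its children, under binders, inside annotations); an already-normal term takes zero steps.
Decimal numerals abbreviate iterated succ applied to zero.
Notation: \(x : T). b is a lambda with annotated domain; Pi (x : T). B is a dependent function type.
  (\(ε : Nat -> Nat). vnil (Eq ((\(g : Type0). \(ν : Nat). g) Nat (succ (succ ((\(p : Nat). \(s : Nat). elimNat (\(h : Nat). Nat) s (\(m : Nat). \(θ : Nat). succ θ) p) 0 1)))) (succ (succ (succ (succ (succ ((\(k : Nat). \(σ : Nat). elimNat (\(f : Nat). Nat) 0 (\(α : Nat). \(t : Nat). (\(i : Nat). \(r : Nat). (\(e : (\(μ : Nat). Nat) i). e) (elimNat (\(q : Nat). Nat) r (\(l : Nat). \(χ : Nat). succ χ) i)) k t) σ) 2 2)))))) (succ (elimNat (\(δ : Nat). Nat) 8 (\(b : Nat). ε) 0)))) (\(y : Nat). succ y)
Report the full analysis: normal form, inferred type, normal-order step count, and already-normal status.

resulting normal form:
  vnil (Eq Nat 9 9)
the term's type:
  Vec (Eq Nat 9 9) 0
reduction steps (normal order): 33
already normal: no
first contracted redex: a beta-redex


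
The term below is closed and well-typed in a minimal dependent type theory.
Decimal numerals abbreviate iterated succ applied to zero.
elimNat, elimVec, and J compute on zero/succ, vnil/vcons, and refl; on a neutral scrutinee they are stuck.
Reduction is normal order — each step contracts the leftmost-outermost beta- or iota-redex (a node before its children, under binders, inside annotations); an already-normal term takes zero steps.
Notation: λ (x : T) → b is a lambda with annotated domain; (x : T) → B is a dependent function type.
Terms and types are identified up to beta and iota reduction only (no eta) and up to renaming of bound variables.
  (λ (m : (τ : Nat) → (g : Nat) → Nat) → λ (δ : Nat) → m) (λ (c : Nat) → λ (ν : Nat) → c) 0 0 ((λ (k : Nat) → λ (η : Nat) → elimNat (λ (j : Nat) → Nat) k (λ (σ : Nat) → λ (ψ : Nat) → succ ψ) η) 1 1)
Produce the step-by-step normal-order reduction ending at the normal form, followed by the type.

normal-order reduction sequence:
  (λ (m : (τ : Nat) → (g : Nat) → Nat) → λ (δ : Nat) → m) (λ (c : Nat) → λ (ν : Nat) → c) 0 0 ((λ (k : Nat) → λ (η : Nat) → elimNat (λ (j : Nat) → Nat) k (λ (σ : Nat) → λ (ψ : Nat) → succ ψ) η) 1 1)
  ~> (λ (m : Nat) → λ (τ : Nat) → λ (g : Nat) → τ) 0 0 ((λ (δ : Nat) → λ (c : Nat) → elimNat (λ (ν : Nat) → Nat) δ (λ (k : Nat) → λ (η : Nat) → succ η) c) 1 1)
  ~> (λ (m : Nat) → λ (τ : Nat) → m) 0 ((λ (g : Nat) → λ (δ : Nat) → elimNat (λ (c : Nat) → Nat) g (λ (ν : Nat) → λ (k : Nat) → succ k) δ) 1 1)
  ~> (λ (m : Nat) → 0) ((λ (τ : Nat) → λ (g : Nat) → elimNat (λ (δ : Nat) → Nat) τ (λ (c : Nat) → λ (ν : Nat) → succ ν) g) 1 1)
  ~> 0
type:
  Nat


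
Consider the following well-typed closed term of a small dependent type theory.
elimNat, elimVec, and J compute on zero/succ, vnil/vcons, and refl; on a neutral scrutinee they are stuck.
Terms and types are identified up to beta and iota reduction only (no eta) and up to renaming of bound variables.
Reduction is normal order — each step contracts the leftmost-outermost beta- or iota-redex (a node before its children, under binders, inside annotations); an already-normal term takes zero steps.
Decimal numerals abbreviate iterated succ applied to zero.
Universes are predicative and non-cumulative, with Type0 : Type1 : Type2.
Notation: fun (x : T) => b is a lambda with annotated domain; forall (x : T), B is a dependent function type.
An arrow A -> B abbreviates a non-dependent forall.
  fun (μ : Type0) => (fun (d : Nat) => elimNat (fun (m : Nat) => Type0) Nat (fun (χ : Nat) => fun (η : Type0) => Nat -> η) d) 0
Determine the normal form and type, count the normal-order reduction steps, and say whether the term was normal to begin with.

normal form:
  fun (μ : Type0) => Nat
inferred type:
  Type0 -> Type0
reduction steps (normal order): 2
term was already normal: no
first contracted redex: a beta-redex


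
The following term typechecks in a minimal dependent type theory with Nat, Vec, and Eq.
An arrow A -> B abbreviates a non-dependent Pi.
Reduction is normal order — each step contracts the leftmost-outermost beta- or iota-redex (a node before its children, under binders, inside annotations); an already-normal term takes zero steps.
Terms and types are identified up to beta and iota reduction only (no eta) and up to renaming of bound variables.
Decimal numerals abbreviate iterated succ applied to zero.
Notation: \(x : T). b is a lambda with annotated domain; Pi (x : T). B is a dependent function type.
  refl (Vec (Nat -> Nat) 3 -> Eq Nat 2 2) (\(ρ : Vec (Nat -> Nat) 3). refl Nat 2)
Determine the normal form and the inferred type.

normal form:
  refl (Vec (Nat -> Nat) 3 -> Eq Nat 2 2) (\(ρ : Vec (Nat -> Nat) 3). refl Nat 2)
inferred type:
  Eq (Vec (Nat -> Nat) 3 -> Eq Nat 2 2) (\(ρ : Vec (Nat -> Nat) 3). refl Nat 2) (\(d : Vec (Nat -> Nat) 3). refl Nat 2)
observation: the term is already in normal form.


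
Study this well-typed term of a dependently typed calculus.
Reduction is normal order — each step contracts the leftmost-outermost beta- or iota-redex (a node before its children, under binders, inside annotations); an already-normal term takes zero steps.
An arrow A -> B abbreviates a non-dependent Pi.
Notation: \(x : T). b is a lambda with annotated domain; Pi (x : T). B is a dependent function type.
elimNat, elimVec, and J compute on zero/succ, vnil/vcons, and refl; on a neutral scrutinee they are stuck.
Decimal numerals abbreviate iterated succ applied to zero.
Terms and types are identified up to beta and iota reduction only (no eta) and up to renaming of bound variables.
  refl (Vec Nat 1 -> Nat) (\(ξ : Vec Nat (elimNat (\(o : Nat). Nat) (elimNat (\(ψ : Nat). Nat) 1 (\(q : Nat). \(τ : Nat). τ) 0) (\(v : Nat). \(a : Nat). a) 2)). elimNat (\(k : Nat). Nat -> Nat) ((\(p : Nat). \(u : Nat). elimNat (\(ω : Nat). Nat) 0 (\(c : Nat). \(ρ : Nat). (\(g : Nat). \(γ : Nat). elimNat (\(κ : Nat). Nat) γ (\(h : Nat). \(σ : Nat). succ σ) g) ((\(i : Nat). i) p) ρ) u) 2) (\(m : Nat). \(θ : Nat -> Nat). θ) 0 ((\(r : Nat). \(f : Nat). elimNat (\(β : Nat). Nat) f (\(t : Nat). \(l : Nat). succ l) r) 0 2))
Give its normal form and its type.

resulting normal form:
  refl (Vec Nat 1 -> Nat) (\(ξ : Vec Nat 1). 4)
the term's type:
  Eq (Vec Nat 1 -> Nat) (\(ξ : Vec Nat 1). 4) (\(o : Vec Nat 1). 4)
observation: 31 normal-order steps separate the term from its normal form.


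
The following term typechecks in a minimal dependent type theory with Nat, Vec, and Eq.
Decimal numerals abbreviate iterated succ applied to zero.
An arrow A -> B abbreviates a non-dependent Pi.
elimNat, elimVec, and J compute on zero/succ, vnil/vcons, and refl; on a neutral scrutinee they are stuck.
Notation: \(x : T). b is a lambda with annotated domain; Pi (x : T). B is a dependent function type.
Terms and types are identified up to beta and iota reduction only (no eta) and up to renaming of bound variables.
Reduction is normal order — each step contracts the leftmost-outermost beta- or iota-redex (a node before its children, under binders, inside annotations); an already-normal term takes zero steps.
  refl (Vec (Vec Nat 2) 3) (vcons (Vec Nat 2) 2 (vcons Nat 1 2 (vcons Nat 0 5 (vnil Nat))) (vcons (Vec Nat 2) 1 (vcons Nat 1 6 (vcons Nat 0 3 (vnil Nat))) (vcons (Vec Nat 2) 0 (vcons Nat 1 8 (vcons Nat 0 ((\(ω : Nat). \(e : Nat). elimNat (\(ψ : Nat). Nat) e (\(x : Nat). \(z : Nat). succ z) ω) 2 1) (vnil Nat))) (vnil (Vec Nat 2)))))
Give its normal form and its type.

resulting normal form:
  refl (Vec (Vec Nat 2) 3) (vcons (Vec Nat 2) 2 (vcons Nat 1 2 (vcons Nat 0 5 (vnil Nat))) (vcons (Vec Nat 2) 1 (vcons Nat 1 6 (vcons Nat 0 3 (vnil Nat))) (vcons (Vec Nat 2) 0 (vcons Nat 1 8 (vcons Nat 0 3 (vnil Nat))) (vnil (Vec Nat 2)))))
the term's type:
  Eq (Vec (Vec Nat 2) 3) (vcons (Vec Nat 2) 2 (vcons Nat 1 2 (vcons Nat 0 5 (vnil Nat))) (vcons (Vec Nat 2) 1 (vcons Nat 1 6 (vcons Nat 0 3 (vnil Nat))) (vcons (Vec Nat 2) 0 (vcons Nat 1 8 (vcons Nat 0 3 (vnil Nat))) (vnil (Vec Nat 2))))) (vcons (Vec Nat 2) 2 (vcons Nat 1 2 (vcons Nat 0 5 (vnil Nat))) (vcons (Vec Nat 2) 1 (vcons Nat 1 6 (vcons Nat 0 3 (vnil Nat))) (vcons (Vec Nat 2) 0 (vcons Nat 1 8 (vcons Nat 0 3 (vnil Nat))) (vnil (Vec Nat 2)))))


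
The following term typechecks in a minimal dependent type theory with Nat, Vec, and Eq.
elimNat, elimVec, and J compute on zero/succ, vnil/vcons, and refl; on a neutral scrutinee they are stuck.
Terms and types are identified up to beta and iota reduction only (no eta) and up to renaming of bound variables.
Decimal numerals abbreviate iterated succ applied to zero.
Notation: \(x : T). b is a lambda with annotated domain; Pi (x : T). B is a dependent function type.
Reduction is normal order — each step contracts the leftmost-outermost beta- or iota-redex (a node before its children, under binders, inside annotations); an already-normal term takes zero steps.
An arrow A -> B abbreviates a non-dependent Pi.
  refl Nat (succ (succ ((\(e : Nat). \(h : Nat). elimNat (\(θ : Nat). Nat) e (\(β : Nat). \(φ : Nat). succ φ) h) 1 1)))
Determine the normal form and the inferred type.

normal form:
  refl Nat 4
type:
  Eq Nat 4 4
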